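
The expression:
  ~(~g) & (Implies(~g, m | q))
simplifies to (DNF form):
g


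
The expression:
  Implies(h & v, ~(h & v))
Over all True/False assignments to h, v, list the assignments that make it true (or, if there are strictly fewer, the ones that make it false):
is false only for:
  h=True, v=True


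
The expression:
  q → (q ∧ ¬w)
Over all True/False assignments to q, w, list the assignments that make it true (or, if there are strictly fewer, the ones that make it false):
is false only for:
  q=True, w=True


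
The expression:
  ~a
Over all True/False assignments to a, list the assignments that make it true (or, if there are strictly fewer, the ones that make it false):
is true only for:
  a=False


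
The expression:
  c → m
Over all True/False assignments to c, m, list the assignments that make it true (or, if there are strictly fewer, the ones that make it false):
is false only for:
  c=True, m=False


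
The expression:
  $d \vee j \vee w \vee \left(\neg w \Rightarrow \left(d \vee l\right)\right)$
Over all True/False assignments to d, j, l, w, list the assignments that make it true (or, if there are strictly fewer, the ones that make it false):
is false only for:
  d=False, j=False, l=False, w=False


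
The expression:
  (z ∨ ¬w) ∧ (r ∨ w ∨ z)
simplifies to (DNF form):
z ∨ (r ∧ ¬w)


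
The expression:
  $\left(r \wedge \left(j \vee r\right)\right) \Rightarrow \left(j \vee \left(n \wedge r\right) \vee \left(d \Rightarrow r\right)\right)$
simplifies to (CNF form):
$\text{True}$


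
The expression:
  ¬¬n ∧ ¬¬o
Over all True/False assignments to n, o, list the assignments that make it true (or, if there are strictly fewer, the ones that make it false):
is true only for:
  n=True, o=True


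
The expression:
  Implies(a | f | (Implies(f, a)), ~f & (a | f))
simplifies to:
a & ~f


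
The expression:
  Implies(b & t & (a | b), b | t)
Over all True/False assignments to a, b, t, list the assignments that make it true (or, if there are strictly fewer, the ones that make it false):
is always true.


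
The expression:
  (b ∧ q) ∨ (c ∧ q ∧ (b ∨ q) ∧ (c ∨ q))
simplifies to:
q ∧ (b ∨ c)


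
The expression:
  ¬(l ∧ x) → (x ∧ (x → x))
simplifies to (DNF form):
x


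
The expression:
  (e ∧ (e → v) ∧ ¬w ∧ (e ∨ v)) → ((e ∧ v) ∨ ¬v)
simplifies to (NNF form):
True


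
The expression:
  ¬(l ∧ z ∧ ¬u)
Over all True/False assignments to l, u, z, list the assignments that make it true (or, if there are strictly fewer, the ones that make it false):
is false only for:
  l=True, u=False, z=True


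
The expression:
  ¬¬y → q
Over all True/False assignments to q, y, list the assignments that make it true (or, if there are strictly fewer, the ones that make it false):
is false only for:
  q=False, y=True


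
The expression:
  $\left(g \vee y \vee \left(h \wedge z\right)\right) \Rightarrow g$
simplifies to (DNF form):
$g \vee \left(\neg h \wedge \neg y\right) \vee \left(\neg y \wedge \neg z\right)$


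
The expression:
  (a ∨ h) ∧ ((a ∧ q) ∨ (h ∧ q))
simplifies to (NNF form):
q ∧ (a ∨ h)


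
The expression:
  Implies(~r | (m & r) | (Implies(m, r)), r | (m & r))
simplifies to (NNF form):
r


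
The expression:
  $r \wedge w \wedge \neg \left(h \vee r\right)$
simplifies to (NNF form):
$\text{False}$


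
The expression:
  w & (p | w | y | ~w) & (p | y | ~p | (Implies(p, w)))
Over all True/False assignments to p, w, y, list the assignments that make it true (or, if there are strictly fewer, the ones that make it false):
is true only for:
  p=False, w=True, y=False;
  p=False, w=True, y=True;
  p=True, w=True, y=False;
  p=True, w=True, y=True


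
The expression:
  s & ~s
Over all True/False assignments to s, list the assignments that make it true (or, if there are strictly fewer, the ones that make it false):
is never true.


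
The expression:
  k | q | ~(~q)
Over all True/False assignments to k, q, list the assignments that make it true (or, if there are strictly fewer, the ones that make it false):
is false only for:
  k=False, q=False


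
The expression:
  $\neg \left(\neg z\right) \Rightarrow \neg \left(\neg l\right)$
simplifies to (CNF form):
$l \vee \neg z$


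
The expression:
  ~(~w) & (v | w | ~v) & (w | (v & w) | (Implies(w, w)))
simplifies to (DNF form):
w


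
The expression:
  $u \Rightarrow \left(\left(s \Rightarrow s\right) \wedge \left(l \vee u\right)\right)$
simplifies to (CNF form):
$\text{True}$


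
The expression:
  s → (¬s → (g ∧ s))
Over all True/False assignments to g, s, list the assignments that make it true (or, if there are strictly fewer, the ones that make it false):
is always true.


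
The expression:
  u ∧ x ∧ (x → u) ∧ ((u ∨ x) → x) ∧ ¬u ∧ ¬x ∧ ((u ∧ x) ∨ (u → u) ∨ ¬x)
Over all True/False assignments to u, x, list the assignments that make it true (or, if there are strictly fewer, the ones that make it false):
is never true.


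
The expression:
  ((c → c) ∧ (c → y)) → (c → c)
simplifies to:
True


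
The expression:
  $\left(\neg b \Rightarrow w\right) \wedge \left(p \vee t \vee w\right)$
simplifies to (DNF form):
$w \vee \left(b \wedge p\right) \vee \left(b \wedge t\right)$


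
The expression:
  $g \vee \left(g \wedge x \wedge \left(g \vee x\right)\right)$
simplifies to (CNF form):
$g$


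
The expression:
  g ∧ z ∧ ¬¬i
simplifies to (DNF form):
g ∧ i ∧ z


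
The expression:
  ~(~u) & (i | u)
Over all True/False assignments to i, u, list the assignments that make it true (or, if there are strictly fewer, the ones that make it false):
is true only for:
  i=False, u=True;
  i=True, u=True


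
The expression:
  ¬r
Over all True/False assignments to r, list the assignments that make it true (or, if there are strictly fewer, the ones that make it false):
is true only for:
  r=False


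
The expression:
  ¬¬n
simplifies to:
n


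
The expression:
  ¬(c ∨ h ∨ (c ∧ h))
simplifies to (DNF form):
¬c ∧ ¬h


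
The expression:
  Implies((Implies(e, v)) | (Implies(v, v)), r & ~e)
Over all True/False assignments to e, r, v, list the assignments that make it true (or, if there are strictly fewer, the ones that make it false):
is true only for:
  e=False, r=True, v=False;
  e=False, r=True, v=True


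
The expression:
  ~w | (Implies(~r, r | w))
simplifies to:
True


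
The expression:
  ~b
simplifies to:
~b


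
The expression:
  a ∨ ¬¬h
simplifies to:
a ∨ h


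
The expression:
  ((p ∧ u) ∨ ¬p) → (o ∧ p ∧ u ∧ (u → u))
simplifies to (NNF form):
p ∧ (o ∨ ¬u)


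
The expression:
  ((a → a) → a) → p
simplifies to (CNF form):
p ∨ ¬a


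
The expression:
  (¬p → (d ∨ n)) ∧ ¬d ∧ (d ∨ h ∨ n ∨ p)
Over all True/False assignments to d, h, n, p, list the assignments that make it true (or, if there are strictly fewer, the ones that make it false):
is true only for:
  d=False, h=False, n=False, p=True;
  d=False, h=False, n=True, p=False;
  d=False, h=False, n=True, p=True;
  d=False, h=True, n=False, p=True;
  d=False, h=True, n=True, p=False;
  d=False, h=True, n=True, p=True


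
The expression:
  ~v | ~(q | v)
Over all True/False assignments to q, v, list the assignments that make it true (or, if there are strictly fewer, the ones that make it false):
is true only for:
  q=False, v=False;
  q=True, v=False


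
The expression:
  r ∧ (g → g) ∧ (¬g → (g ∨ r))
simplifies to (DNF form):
r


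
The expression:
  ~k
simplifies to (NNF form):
~k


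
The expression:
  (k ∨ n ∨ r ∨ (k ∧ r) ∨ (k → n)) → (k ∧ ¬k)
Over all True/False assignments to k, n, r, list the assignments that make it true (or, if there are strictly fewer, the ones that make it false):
is never true.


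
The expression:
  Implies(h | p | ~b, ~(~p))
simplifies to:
p | (b & ~h)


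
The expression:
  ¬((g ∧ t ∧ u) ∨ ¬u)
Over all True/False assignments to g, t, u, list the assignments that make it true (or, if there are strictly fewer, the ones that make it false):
is true only for:
  g=False, t=False, u=True;
  g=False, t=True, u=True;
  g=True, t=False, u=True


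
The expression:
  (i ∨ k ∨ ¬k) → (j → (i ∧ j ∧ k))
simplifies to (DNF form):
(i ∧ k) ∨ ¬j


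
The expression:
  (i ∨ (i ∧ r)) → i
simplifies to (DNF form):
True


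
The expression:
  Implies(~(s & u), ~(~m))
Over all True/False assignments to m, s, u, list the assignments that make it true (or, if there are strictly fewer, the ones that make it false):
is false only for:
  m=False, s=False, u=False;
  m=False, s=False, u=True;
  m=False, s=True, u=False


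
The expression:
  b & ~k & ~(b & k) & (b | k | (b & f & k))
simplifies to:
b & ~k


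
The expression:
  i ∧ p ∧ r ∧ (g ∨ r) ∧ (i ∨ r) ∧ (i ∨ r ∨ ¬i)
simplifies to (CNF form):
i ∧ p ∧ r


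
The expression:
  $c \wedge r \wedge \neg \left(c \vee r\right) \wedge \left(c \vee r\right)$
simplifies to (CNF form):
$\text{False}$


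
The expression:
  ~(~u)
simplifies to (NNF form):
u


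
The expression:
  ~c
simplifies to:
~c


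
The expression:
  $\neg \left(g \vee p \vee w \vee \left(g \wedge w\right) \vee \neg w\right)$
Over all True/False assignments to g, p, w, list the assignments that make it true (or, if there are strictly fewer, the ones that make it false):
is never true.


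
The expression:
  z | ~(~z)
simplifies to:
z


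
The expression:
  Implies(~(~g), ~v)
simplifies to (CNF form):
~g | ~v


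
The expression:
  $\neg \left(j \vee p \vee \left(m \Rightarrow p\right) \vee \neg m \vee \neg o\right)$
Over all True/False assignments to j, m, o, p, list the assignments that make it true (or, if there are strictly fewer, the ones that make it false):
is true only for:
  j=False, m=True, o=True, p=False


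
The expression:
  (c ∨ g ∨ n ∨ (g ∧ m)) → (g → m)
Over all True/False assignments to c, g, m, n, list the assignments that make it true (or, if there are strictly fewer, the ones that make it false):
is false only for:
  c=False, g=True, m=False, n=False;
  c=False, g=True, m=False, n=True;
  c=True, g=True, m=False, n=False;
  c=True, g=True, m=False, n=True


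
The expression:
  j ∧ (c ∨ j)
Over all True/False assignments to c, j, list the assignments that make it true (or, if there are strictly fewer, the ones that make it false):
is true only for:
  c=False, j=True;
  c=True, j=True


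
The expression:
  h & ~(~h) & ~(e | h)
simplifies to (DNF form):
False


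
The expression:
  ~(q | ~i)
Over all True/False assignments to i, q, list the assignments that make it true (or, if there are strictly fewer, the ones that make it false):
is true only for:
  i=True, q=False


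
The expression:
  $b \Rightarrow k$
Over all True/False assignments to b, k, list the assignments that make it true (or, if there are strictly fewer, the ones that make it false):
is false only for:
  b=True, k=False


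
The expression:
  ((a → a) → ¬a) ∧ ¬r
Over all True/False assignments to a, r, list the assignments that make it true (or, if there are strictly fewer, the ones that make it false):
is true only for:
  a=False, r=False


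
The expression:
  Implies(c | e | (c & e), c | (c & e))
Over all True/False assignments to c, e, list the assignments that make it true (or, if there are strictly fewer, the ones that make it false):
is false only for:
  c=False, e=True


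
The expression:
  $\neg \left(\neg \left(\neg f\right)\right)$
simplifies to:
$\neg f$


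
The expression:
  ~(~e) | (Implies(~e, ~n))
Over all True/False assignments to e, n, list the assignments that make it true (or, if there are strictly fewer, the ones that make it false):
is false only for:
  e=False, n=True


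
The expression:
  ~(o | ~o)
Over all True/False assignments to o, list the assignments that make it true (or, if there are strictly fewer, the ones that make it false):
is never true.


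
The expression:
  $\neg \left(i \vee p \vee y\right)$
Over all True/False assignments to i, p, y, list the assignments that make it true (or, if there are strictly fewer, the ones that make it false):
is true only for:
  i=False, p=False, y=False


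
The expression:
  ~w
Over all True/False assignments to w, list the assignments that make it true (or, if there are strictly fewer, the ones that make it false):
is true only for:
  w=False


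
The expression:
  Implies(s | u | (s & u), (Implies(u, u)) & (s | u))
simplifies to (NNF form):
True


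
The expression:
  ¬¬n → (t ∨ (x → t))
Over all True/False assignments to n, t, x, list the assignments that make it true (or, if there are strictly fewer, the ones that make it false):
is false only for:
  n=True, t=False, x=True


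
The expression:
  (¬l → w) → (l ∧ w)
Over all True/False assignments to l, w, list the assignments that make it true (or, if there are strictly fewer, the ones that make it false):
is true only for:
  l=False, w=False;
  l=True, w=True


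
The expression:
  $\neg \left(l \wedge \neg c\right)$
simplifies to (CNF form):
$c \vee \neg l$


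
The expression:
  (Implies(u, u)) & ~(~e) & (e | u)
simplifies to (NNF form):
e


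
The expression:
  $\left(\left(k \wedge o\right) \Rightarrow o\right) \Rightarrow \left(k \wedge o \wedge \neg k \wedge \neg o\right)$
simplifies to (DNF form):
$\text{False}$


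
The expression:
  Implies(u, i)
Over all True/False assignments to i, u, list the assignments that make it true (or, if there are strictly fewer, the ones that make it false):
is false only for:
  i=False, u=True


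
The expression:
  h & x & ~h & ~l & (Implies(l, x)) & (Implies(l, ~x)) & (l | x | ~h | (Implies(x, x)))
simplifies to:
False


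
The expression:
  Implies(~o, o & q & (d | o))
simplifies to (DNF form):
o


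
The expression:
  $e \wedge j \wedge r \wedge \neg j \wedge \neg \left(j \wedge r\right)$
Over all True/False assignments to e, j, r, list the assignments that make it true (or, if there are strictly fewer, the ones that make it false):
is never true.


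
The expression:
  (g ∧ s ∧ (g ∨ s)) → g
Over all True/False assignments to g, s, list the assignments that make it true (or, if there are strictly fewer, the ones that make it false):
is always true.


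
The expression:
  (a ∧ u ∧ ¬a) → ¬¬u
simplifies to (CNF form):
True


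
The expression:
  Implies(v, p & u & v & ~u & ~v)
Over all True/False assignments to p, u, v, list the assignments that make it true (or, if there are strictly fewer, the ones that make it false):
is true only for:
  p=False, u=False, v=False;
  p=False, u=True, v=False;
  p=True, u=False, v=False;
  p=True, u=True, v=False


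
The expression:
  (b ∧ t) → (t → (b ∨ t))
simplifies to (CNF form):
True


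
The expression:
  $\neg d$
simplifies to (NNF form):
$\neg d$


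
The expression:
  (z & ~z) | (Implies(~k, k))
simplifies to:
k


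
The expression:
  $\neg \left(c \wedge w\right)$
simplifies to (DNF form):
$\neg c \vee \neg w$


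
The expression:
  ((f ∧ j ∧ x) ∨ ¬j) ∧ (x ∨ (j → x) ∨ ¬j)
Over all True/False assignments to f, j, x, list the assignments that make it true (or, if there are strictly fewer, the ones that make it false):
is false only for:
  f=False, j=True, x=False;
  f=False, j=True, x=True;
  f=True, j=True, x=False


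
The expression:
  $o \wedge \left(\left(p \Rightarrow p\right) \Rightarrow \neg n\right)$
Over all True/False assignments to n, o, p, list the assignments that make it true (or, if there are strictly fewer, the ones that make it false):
is true only for:
  n=False, o=True, p=False;
  n=False, o=True, p=True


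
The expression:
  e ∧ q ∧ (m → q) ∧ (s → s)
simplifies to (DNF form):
e ∧ q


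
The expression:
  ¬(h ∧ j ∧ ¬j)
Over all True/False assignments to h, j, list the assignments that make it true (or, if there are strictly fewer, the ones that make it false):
is always true.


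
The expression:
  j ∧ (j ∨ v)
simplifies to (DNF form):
j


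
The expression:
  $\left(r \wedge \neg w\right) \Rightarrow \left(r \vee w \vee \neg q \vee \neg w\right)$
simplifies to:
$\text{True}$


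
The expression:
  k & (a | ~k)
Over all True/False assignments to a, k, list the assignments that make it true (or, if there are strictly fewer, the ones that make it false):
is true only for:
  a=True, k=True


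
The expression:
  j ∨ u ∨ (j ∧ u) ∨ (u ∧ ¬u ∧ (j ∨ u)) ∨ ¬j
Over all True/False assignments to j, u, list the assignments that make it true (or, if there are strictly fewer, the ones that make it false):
is always true.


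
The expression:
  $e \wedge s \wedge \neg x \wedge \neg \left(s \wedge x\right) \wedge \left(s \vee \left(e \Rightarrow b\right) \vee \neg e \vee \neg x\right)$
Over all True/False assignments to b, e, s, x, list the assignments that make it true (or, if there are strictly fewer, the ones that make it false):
is true only for:
  b=False, e=True, s=True, x=False;
  b=True, e=True, s=True, x=False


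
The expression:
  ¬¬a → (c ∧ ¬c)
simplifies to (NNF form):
¬a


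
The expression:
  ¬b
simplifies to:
¬b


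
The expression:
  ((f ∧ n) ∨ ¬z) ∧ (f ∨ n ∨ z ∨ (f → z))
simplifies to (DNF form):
(f ∧ n) ∨ ¬z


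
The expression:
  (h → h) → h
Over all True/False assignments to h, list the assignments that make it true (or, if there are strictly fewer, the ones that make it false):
is true only for:
  h=True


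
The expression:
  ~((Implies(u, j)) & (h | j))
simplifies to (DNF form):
(u & ~j) | (~h & ~j)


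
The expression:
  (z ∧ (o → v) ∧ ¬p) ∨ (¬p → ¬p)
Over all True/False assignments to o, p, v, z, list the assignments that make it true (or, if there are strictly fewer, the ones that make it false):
is always true.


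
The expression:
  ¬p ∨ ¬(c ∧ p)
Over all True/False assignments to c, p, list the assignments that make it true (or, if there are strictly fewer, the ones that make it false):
is false only for:
  c=True, p=True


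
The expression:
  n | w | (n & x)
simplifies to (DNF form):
n | w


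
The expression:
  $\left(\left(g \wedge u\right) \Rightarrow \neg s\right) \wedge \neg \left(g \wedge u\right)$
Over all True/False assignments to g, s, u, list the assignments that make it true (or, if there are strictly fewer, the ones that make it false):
is false only for:
  g=True, s=False, u=True;
  g=True, s=True, u=True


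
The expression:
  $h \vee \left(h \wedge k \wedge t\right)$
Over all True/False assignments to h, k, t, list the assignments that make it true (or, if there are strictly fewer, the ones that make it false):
is true only for:
  h=True, k=False, t=False;
  h=True, k=False, t=True;
  h=True, k=True, t=False;
  h=True, k=True, t=True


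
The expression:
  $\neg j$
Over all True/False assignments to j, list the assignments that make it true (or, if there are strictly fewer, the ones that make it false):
is true only for:
  j=False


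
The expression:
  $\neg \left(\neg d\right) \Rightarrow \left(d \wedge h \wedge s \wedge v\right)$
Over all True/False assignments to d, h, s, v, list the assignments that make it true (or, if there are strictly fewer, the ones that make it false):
is false only for:
  d=True, h=False, s=False, v=False;
  d=True, h=False, s=False, v=True;
  d=True, h=False, s=True, v=False;
  d=True, h=False, s=True, v=True;
  d=True, h=True, s=False, v=False;
  d=True, h=True, s=False, v=True;
  d=True, h=True, s=True, v=False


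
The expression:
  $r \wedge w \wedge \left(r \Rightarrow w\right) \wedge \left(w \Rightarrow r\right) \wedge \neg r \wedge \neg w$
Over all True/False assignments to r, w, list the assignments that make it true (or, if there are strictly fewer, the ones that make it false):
is never true.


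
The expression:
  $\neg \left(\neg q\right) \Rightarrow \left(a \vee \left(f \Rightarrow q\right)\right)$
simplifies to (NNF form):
$\text{True}$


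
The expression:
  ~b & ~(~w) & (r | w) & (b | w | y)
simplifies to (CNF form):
w & ~b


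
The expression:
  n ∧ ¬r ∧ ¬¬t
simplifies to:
n ∧ t ∧ ¬r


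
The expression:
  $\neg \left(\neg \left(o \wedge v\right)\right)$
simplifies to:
$o \wedge v$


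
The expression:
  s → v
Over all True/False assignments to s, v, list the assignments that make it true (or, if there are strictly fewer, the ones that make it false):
is false only for:
  s=True, v=False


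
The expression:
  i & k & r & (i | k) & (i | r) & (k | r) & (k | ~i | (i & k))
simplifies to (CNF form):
i & k & r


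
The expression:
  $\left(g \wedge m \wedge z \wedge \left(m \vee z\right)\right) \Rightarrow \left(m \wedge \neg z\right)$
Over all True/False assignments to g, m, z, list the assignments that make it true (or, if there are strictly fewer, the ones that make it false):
is false only for:
  g=True, m=True, z=True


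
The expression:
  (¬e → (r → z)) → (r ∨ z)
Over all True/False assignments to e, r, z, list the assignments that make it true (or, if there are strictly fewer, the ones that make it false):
is false only for:
  e=False, r=False, z=False;
  e=True, r=False, z=False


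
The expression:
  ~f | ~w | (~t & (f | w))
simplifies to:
~f | ~t | ~w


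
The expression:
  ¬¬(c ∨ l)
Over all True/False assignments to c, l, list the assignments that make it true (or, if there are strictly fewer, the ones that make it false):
is false only for:
  c=False, l=False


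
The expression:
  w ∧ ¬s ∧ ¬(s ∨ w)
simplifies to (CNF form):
False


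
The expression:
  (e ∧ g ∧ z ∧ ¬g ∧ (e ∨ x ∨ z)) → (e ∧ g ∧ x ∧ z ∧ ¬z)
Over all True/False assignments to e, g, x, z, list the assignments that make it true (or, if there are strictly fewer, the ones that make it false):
is always true.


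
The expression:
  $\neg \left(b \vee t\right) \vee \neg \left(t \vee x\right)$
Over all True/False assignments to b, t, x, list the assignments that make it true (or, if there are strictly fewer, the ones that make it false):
is true only for:
  b=False, t=False, x=False;
  b=False, t=False, x=True;
  b=True, t=False, x=False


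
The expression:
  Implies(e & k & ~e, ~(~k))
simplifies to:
True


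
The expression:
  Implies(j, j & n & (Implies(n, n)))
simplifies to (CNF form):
n | ~j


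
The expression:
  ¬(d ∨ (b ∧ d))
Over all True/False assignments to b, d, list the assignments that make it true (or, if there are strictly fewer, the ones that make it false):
is true only for:
  b=False, d=False;
  b=True, d=False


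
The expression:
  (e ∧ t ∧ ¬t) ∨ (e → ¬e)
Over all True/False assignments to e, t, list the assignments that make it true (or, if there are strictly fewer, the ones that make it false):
is true only for:
  e=False, t=False;
  e=False, t=True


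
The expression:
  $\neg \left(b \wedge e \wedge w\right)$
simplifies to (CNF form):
$\neg b \vee \neg e \vee \neg w$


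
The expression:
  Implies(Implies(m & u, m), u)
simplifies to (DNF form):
u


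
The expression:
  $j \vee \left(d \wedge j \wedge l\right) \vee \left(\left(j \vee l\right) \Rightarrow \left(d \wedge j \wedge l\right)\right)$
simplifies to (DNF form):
$j \vee \neg l$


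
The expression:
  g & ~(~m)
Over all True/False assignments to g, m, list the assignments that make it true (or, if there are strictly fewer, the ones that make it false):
is true only for:
  g=True, m=True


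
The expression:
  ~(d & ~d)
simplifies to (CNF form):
True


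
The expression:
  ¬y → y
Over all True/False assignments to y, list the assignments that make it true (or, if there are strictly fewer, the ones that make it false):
is true only for:
  y=True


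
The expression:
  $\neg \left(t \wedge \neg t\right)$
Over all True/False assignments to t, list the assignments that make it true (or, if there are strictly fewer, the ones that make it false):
is always true.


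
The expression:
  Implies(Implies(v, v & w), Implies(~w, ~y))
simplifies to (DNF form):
v | w | ~y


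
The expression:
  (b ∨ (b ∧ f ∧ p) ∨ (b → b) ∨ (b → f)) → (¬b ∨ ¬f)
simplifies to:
¬b ∨ ¬f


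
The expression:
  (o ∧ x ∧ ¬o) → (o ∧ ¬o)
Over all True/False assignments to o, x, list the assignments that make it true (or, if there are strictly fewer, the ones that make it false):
is always true.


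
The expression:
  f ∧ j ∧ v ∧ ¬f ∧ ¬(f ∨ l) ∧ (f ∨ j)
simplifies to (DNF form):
False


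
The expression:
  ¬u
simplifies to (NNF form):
¬u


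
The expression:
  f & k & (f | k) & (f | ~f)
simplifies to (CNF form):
f & k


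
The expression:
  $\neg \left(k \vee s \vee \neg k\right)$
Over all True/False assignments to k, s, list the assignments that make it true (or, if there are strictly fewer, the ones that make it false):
is never true.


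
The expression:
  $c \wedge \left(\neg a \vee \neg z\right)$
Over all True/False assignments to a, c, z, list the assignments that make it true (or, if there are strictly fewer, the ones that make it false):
is true only for:
  a=False, c=True, z=False;
  a=False, c=True, z=True;
  a=True, c=True, z=False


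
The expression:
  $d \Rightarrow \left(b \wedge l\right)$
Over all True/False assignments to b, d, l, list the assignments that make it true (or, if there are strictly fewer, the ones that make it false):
is false only for:
  b=False, d=True, l=False;
  b=False, d=True, l=True;
  b=True, d=True, l=False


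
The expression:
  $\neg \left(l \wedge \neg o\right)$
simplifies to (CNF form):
$o \vee \neg l$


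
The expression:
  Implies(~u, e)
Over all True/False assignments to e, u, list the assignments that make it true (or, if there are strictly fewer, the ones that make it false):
is false only for:
  e=False, u=False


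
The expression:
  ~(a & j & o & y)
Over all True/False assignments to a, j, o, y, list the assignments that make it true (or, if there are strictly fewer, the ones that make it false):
is false only for:
  a=True, j=True, o=True, y=True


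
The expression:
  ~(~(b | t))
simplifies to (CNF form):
b | t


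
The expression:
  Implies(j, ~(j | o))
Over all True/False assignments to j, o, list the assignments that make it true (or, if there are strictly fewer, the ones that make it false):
is true only for:
  j=False, o=False;
  j=False, o=True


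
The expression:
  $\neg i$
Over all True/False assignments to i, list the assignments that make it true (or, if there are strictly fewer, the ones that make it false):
is true only for:
  i=False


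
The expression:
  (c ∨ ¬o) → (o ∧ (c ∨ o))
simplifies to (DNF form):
o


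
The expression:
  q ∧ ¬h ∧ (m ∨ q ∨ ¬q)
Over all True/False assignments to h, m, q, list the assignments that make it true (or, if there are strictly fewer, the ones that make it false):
is true only for:
  h=False, m=False, q=True;
  h=False, m=True, q=True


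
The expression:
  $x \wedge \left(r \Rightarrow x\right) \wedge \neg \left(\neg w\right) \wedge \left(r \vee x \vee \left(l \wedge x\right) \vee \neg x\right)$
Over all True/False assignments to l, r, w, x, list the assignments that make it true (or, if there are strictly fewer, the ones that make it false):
is true only for:
  l=False, r=False, w=True, x=True;
  l=False, r=True, w=True, x=True;
  l=True, r=False, w=True, x=True;
  l=True, r=True, w=True, x=True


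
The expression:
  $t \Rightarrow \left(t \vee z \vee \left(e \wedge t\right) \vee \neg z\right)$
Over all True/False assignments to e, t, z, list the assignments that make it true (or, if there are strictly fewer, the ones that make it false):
is always true.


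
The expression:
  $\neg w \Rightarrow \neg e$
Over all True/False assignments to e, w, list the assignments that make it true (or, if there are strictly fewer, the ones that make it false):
is false only for:
  e=True, w=False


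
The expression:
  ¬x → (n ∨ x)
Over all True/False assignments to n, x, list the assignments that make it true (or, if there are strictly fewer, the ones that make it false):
is false only for:
  n=False, x=False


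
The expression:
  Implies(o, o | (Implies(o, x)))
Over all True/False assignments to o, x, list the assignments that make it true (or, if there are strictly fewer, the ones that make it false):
is always true.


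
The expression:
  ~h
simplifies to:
~h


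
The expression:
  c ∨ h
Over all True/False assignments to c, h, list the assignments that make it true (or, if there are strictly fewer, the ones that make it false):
is false only for:
  c=False, h=False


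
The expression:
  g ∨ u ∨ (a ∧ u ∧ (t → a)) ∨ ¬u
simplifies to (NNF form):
True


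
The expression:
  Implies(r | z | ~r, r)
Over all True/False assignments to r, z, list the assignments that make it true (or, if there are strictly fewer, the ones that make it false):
is true only for:
  r=True, z=False;
  r=True, z=True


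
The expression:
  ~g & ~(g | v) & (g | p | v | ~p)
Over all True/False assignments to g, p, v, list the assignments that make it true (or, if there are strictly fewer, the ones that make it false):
is true only for:
  g=False, p=False, v=False;
  g=False, p=True, v=False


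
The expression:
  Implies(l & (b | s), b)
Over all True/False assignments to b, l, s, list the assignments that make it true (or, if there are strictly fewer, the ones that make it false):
is false only for:
  b=False, l=True, s=True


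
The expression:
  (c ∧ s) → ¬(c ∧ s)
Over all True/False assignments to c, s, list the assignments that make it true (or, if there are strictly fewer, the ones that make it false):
is false only for:
  c=True, s=True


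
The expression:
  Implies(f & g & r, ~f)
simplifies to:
~f | ~g | ~r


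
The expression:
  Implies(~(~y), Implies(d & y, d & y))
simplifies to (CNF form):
True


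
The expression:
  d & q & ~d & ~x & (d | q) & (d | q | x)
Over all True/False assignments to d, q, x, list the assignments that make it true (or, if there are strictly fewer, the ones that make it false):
is never true.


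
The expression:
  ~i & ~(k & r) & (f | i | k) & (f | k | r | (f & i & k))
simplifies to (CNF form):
~i & (f | k) & (~k | ~r)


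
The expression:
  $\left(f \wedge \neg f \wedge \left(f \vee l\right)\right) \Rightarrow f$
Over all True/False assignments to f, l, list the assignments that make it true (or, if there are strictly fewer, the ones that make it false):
is always true.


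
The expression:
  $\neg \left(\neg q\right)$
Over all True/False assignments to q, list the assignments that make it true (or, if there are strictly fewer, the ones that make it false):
is true only for:
  q=True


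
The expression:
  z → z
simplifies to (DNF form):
True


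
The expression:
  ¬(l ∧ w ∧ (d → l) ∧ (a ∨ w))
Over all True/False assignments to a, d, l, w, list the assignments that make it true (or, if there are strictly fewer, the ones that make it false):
is false only for:
  a=False, d=False, l=True, w=True;
  a=False, d=True, l=True, w=True;
  a=True, d=False, l=True, w=True;
  a=True, d=True, l=True, w=True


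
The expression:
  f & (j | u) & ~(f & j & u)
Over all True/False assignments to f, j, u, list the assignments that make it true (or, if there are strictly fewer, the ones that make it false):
is true only for:
  f=True, j=False, u=True;
  f=True, j=True, u=False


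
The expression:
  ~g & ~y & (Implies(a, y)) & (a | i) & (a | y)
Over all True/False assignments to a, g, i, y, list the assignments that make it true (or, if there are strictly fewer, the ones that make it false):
is never true.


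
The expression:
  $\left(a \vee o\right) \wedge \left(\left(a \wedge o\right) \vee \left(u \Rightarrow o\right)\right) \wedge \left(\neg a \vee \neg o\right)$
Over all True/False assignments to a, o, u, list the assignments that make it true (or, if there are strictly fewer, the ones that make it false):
is true only for:
  a=False, o=True, u=False;
  a=False, o=True, u=True;
  a=True, o=False, u=False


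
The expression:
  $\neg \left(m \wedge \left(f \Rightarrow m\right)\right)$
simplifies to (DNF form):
$\neg m$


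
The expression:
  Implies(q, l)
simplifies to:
l | ~q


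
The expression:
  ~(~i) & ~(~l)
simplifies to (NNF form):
i & l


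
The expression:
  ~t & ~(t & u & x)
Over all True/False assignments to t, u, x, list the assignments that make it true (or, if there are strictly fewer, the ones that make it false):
is true only for:
  t=False, u=False, x=False;
  t=False, u=False, x=True;
  t=False, u=True, x=False;
  t=False, u=True, x=True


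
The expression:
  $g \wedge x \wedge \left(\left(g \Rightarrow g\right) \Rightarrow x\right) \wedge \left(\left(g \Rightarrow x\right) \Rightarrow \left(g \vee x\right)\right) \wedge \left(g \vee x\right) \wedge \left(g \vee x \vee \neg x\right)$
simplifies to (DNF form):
$g \wedge x$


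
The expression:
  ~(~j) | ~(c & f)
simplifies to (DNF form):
j | ~c | ~f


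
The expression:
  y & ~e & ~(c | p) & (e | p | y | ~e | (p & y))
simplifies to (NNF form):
y & ~c & ~e & ~p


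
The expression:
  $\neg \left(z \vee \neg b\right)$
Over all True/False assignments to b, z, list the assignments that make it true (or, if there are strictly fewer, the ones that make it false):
is true only for:
  b=True, z=False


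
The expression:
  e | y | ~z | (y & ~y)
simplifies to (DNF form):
e | y | ~z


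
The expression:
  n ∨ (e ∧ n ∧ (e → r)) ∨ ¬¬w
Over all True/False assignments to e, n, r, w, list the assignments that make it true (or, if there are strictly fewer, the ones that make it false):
is false only for:
  e=False, n=False, r=False, w=False;
  e=False, n=False, r=True, w=False;
  e=True, n=False, r=False, w=False;
  e=True, n=False, r=True, w=False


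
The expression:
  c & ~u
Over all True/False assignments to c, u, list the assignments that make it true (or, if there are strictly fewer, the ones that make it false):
is true only for:
  c=True, u=False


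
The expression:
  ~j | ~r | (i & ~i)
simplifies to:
~j | ~r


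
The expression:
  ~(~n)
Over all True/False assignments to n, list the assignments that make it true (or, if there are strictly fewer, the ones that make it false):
is true only for:
  n=True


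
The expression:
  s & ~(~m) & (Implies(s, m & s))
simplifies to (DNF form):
m & s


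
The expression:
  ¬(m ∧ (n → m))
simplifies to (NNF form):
¬m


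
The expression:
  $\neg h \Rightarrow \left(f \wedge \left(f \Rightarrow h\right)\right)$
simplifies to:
$h$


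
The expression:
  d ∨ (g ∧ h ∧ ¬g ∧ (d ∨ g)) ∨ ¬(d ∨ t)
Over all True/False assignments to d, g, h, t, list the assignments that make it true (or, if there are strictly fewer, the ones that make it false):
is false only for:
  d=False, g=False, h=False, t=True;
  d=False, g=False, h=True, t=True;
  d=False, g=True, h=False, t=True;
  d=False, g=True, h=True, t=True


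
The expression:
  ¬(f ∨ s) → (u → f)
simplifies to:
f ∨ s ∨ ¬u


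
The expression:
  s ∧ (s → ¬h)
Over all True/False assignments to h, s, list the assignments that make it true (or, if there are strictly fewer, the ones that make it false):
is true only for:
  h=False, s=True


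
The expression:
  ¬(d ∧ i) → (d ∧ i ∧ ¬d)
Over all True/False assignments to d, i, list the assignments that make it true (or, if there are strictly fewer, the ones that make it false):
is true only for:
  d=True, i=True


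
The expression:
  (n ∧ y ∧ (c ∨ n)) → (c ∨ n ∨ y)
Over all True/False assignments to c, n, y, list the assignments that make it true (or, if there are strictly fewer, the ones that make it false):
is always true.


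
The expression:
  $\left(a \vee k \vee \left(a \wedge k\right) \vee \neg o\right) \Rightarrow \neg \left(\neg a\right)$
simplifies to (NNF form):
$a \vee \left(o \wedge \neg k\right)$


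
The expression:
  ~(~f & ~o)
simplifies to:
f | o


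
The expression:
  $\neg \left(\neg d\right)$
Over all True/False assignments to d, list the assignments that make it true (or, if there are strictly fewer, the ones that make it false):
is true only for:
  d=True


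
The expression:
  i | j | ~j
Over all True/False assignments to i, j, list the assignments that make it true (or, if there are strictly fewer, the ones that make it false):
is always true.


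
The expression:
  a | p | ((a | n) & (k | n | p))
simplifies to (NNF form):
a | n | p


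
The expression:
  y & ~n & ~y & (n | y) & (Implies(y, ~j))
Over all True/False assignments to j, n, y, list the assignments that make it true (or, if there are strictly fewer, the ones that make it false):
is never true.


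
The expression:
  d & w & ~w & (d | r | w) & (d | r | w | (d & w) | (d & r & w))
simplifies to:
False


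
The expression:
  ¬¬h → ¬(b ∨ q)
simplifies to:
(¬b ∧ ¬q) ∨ ¬h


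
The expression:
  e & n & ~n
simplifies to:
False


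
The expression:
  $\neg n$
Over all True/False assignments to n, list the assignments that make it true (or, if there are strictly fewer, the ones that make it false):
is true only for:
  n=False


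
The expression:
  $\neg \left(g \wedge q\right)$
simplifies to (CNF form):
$\neg g \vee \neg q$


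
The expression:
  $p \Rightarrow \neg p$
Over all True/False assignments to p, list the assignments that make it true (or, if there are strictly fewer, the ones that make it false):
is true only for:
  p=False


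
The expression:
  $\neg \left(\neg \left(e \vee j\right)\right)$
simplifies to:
$e \vee j$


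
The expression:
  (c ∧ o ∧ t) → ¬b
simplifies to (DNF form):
¬b ∨ ¬c ∨ ¬o ∨ ¬t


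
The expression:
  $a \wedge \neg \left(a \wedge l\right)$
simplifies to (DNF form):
$a \wedge \neg l$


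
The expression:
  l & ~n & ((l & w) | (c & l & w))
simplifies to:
l & w & ~n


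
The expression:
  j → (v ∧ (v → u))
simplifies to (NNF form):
(u ∧ v) ∨ ¬j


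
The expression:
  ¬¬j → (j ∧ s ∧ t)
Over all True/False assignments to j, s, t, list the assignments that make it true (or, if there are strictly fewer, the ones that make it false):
is false only for:
  j=True, s=False, t=False;
  j=True, s=False, t=True;
  j=True, s=True, t=False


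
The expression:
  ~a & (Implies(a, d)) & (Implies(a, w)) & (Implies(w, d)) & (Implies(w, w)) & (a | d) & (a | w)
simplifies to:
d & w & ~a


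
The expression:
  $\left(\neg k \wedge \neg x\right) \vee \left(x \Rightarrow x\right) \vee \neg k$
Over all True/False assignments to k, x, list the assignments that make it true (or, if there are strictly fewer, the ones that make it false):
is always true.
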